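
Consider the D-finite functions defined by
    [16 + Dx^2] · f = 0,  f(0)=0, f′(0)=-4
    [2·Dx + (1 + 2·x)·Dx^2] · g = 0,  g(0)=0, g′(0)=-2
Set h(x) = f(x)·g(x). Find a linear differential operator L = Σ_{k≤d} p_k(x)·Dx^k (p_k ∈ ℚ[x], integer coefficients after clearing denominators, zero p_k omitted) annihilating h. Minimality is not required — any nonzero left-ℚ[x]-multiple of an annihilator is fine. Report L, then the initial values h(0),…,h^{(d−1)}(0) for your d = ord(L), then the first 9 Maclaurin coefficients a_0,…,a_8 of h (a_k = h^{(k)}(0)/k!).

f: a_k = 0, -4, 0, 32/3, 0, -128/15, 0, 1024/315, 0, …
g: a_k = 0, -2, 2, -8/3, 4, -32/5, 32/3, -128/7, 32, …
Sym-product of L_f,L_g gives L₀ (≤ ord 4).
L = (2688 + 27648·x + 93184·x^2 + 131072·x^3 + 65536·x^4) + (896 + 5888·x + 12288·x^2 + 8192·x^3)·Dx + (408 + 3712·x + 11904·x^2 + 16384·x^3 + 8192·x^4)·Dx^2 + (56 + 368·x + 768·x^2 + 512·x^3)·Dx^3 + (15 + 124·x + 380·x^2 + 512·x^3 + 256·x^4)·Dx^4  (order 4).
h: a_k = 0, 0, 8, -8, -32/3, 16/3, 128/9, -256/15, 6656/315, …
ICs: h(0) = 0, h′(0) = 0, h′′(0) = 16, h′′′(0) = -48.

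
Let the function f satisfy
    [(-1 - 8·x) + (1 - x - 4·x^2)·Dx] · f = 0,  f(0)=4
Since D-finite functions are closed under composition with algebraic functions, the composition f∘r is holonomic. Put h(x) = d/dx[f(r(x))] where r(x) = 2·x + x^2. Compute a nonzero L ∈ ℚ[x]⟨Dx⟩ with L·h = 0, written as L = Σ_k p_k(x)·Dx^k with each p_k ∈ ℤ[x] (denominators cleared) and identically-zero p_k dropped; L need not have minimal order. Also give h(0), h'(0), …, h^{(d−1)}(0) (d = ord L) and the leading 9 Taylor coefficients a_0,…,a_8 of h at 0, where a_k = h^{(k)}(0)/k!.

L = (21 + 150·x + 987·x^2 + 2192·x^3 + 2148·x^4 + 960·x^5 + 160·x^6) + (-1 - 15·x + 27·x^2 + 345·x^3 + 700·x^4 + 588·x^5 + 224·x^6 + 32·x^7)·Dx  (order 1).
h: a_k = 8, 168, 1104, 9232, 61240, 419736, 2705696, 17340064, 108668520, …
ICs: h(0) = 8.

f: a_k = 4, 4, 20, 36, 116, 260, 724, 1764, 4660, …
L₀ from L_f via x↦r, Dx↦r'^{-1}Dx.
Differentiate: ansatz ord ≤ ord L₀ ⇒ L.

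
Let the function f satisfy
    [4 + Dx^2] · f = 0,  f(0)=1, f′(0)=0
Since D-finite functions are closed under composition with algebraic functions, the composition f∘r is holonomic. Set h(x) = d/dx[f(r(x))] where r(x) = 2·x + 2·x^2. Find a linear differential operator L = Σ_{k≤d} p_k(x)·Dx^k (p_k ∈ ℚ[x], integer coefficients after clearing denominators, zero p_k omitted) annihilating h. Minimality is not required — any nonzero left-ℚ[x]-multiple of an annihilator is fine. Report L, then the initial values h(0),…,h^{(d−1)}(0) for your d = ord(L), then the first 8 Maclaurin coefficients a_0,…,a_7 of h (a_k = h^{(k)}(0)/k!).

L = (28 + 128·x + 384·x^2 + 512·x^3 + 256·x^4) + (-6 - 12·x)·Dx + (1 + 4·x + 4·x^2)·Dx^2  (order 2).
h: a_k = 0, -16, -48, 32/3, 640/3, 5248/15, 896/15, -184064/315, …
ICs: h(0) = 0, h′(0) = -16.

f: a_k = 1, 0, -2, 0, 2/3, 0, -4/45, 0, …
Substitute x→r, Dx→(1/r')Dx; clear ⇒ L₀.
Derive L from L₀ (diff closure).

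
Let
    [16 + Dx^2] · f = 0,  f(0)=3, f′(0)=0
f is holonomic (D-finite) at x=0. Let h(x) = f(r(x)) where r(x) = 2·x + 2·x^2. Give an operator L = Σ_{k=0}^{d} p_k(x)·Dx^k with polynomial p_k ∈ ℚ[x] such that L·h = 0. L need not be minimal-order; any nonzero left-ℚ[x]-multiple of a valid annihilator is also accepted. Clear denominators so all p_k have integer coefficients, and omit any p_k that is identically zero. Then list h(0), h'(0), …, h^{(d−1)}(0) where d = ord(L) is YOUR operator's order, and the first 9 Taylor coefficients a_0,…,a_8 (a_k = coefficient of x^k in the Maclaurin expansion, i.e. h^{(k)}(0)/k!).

L = (64 + 384·x + 768·x^2 + 512·x^3) - 2·Dx + (1 + 2·x)·Dx^2  (order 2).
h: a_k = 3, 0, -96, -192, 416, 2048, 29696/15, -22528/5, -1535488/105, …
ICs: h(0) = 3, h′(0) = 0.

f: a_k = 3, 0, -24, 0, 32, 0, -256/15, 0, 512/105, …
Substitute x→r, Dx→(1/r')Dx; clear ⇒ L₀.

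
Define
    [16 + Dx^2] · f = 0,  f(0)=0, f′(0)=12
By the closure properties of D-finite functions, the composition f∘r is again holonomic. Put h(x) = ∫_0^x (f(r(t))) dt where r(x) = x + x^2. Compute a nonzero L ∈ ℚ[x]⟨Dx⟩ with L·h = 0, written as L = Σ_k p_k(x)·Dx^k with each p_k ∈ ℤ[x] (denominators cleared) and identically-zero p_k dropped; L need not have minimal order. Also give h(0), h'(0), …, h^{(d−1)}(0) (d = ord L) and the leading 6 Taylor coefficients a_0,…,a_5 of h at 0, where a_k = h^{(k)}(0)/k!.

L = (16 + 96·x + 192·x^2 + 128·x^3)·Dx - 2·Dx^2 + (1 + 2·x)·Dx^3  (order 3).
h: a_k = 0, 0, 6, 4, -8, -96/5, …
ICs: h(0) = 0, h′(0) = 0, h′′(0) = 12.

f: a_k = 0, 12, 0, -32, 0, 128/5, …
f∘r: x↦r, Dx↦Dx/r' in L_f ⇒ L₀.
h=∫₀ˣh₀: take L = L₀·Dx.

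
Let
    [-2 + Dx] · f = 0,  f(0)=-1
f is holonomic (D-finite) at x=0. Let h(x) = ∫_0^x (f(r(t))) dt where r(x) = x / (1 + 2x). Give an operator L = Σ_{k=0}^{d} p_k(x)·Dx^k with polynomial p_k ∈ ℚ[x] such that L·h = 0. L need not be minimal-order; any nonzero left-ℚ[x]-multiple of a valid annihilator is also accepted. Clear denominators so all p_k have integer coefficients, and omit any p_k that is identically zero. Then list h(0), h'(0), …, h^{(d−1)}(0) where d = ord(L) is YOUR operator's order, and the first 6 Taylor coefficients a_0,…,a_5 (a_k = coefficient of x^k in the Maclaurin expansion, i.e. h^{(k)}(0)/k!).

f: a_k = -1, -2, -2, -4/3, -2/3, -4/15, …
L₀ from L_f via x↦r, Dx↦r'^{-1}Dx.
h=∫h₀ ⇒ L = L₀·Dx.
L = -2·Dx + (1 + 4·x + 4·x^2)·Dx^2  (order 2).
h: a_k = 0, -1, -1, 2/3, -1/3, -2/15, …
ICs: h(0) = 0, h′(0) = -1.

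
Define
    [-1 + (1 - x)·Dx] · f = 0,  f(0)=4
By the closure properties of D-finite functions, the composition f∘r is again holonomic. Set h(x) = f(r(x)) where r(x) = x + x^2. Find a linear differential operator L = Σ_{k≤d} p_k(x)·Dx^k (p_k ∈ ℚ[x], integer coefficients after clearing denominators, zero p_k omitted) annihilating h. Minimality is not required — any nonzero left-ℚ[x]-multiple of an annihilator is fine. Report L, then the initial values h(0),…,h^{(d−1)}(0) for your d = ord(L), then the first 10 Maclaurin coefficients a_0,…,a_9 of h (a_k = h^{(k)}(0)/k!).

f: a_k = 4, 4, 4, 4, 4, 4, 4, 4, 4, 4, …
L₀ from L_f via x↦r, Dx↦r'^{-1}Dx.
L = (1 + 2·x) + (-1 + x + x^2)·Dx  (order 1).
h: a_k = 4, 4, 8, 12, 20, 32, 52, 84, 136, 220, …
ICs: h(0) = 4.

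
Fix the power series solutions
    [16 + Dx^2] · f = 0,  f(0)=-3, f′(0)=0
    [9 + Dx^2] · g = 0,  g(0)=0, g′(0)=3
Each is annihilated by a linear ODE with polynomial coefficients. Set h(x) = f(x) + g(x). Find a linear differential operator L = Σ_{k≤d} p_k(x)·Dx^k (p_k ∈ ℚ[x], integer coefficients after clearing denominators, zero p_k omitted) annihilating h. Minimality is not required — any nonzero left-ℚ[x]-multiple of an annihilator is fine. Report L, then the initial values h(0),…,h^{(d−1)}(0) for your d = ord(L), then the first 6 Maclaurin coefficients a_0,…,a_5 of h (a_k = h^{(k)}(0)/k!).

L = 144 + 25·Dx^2 + Dx^4  (order 4).
h: a_k = -3, 3, 24, -9/2, -32, 81/40, …
ICs: h(0) = -3, h′(0) = 3, h′′(0) = 48, h′′′(0) = -27.

f: a_k = -3, 0, 24, 0, -32, 0, …
g: a_k = 0, 3, 0, -9/2, 0, 81/40, …
Sum ⇒ L₀ = lclm(L_f,L_g) in ℚ(x)⟨Dx⟩.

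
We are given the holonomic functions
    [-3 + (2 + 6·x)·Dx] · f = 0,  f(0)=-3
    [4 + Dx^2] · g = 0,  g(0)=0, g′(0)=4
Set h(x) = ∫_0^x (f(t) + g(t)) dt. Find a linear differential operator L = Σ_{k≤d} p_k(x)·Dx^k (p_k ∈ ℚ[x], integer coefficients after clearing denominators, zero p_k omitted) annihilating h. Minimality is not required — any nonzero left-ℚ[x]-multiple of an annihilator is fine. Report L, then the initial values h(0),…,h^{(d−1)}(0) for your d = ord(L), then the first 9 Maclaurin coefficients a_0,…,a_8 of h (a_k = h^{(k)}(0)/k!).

L = (-516 - 1152·x - 1728·x^2)·Dx + (56 + 936·x + 3456·x^2 + 3456·x^3)·Dx^2 + (-129 - 288·x - 432·x^2)·Dx^3 + (14 + 234·x + 864·x^2 + 864·x^3)·Dx^4  (order 4).
h: a_k = 0, -3, -1/4, 9/8, -371/192, 243/128, -74497/23040, 6561/1024, -68234363/5160960, …
ICs: h(0) = 0, h′(0) = -3, h′′(0) = -1/2, h′′′(0) = 27/4.

f: a_k = -3, -9/2, 27/8, -81/16, 1215/128, -5103/256, 45927/1024, -216513/2048, 8444007/32768, …
g: a_k = 0, 4, 0, -8/3, 0, 8/15, 0, -16/315, 0, …
f+g: L₀ = lclm(L_f,L_g), ord ≤ 1+2.
∫: right-multiply L₀ by Dx.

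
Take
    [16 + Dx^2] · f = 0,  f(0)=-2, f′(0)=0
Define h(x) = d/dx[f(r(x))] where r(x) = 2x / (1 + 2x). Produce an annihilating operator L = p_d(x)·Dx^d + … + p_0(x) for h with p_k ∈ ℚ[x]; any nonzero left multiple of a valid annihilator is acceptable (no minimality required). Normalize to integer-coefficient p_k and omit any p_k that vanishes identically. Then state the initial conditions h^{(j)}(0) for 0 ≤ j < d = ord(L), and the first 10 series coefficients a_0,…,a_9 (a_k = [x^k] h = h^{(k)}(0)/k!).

L = (88 + 96·x + 96·x^2) + (12 + 72·x + 144·x^2 + 96·x^3)·Dx + (1 + 8·x + 24·x^2 + 32·x^3 + 16·x^4)·Dx^2  (order 2).
h: a_k = 0, 128, -768, 5120/3, 10240/3, -702464/15, 1175552/5, -51478528/63, 73465856/35, -9604726784/2835, …
ICs: h(0) = 0, h′(0) = 128.

f: a_k = -2, 0, 16, 0, -64/3, 0, 512/45, 0, -1024/315, 0, …
h₀=f(r): pull back L_f along r ⇒ L₀.
Derive L from L₀ (diff closure).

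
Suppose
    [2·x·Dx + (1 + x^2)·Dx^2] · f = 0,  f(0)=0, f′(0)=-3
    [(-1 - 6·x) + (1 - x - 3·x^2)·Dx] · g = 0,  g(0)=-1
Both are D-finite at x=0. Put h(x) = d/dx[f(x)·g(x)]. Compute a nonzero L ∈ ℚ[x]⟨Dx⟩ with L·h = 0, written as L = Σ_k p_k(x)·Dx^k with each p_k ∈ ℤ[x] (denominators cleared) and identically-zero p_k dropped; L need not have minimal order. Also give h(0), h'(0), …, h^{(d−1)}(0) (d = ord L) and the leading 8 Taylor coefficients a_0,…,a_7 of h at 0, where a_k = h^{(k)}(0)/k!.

f: a_k = 0, -3, 0, 1, 0, -3/5, 0, 3/7, …
g: a_k = -1, -1, -4, -7, -19, -40, -97, -217, …
L₀ := L_f ⊗_s L_g (sym. prod.), ord ≤ 2.
Differentiate: ansatz ord ≤ ord L₀ ⇒ L.
L = (46 + 186·x^2 + 72·x^3 + 324·x^4) + (10 + 62·x + 42·x^2 + 186·x^3 + 72·x^4 + 216·x^5)·Dx + (-3 + 2·x - 2·x^2 + 14·x^3 + 28·x^4 + 12·x^5 + 27·x^6)·Dx^2  (order 2).
h: a_k = 3, 6, 33, 80, 268, 3408/5, 9589/5, 172136/35, …
ICs: h(0) = 3, h′(0) = 6.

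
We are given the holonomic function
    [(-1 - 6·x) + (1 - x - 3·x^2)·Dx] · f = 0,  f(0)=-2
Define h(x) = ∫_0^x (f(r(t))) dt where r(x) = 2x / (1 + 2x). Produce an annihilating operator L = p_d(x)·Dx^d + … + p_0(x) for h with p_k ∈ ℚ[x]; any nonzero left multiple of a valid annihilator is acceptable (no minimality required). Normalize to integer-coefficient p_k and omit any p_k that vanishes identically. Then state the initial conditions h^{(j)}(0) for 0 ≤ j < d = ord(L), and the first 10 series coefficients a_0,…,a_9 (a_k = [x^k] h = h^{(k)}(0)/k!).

f: a_k = -2, -2, -8, -14, -38, -80, -194, -434, -1016, -2318, …
L₀ from L_f via x↦r, Dx↦r'^{-1}Dx.
h=∫h₀ ⇒ L = L₀·Dx.
L = (2 + 28·x)·Dx + (-1 - 4·x + 8·x^2 + 24·x^3)·Dx^2  (order 2).
h: a_k = 0, -2, -2, -8, 0, -288/5, 96, -4608/7, 2016, -9728, …
ICs: h(0) = 0, h′(0) = -2.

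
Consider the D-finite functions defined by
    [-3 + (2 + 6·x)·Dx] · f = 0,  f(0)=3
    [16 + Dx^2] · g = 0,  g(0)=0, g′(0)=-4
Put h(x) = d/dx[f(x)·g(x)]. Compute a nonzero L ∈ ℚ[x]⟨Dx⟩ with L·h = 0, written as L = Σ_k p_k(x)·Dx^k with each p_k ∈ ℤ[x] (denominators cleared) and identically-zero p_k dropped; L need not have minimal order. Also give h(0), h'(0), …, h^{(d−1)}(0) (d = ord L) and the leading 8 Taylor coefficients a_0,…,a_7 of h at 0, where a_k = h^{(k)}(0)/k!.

L = (9613 + 83712·x + 273024·x^2 + 442368·x^3 + 331776·x^4) + (-444 - 5940·x - 20736·x^2 - 20736·x^3)·Dx + (364 + 3720·x + 14796·x^2 + 27648·x^3 + 20736·x^4)·Dx^2  (order 2).
h: a_k = -12, -36, 273/2, 111, -3781/32, -61569/160, 3137023/3840, -855943/448, …
ICs: h(0) = -12, h′(0) = -36.

f: a_k = 3, 9/2, -27/8, 81/16, -1215/128, 5103/256, -45927/1024, 216513/2048, …
g: a_k = 0, -4, 0, 32/3, 0, -128/15, 0, 1024/315, …
f·g: L₀ = L_f ⊗_s L_g, ord ≤ 1·2.
h=h₀': d/dx-closure on L₀ ⇒ L.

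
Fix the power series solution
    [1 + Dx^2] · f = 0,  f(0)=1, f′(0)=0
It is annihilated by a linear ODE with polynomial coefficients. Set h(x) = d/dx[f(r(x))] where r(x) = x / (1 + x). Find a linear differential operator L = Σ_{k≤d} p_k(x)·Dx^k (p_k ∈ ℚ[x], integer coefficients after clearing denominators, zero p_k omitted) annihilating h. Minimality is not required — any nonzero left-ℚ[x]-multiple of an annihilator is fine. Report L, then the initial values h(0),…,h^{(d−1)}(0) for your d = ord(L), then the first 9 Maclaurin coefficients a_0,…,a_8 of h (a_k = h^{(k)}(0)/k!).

f: a_k = 1, 0, -1/2, 0, 1/24, 0, -1/720, 0, 1/40320, …
h₀=f(r): pull back L_f along r ⇒ L₀.
h=h₀': d/dx-closure on L₀ ⇒ L.
L = (7 + 12·x + 6·x^2) + (6 + 18·x + 18·x^2 + 6·x^3)·Dx + (1 + 4·x + 6·x^2 + 4·x^3 + x^4)·Dx^2  (order 2).
h: a_k = 0, -1, 3, -35/6, 55/6, -1501/120, 609/40, -16699/1008, 8791/560, …
ICs: h(0) = 0, h′(0) = -1.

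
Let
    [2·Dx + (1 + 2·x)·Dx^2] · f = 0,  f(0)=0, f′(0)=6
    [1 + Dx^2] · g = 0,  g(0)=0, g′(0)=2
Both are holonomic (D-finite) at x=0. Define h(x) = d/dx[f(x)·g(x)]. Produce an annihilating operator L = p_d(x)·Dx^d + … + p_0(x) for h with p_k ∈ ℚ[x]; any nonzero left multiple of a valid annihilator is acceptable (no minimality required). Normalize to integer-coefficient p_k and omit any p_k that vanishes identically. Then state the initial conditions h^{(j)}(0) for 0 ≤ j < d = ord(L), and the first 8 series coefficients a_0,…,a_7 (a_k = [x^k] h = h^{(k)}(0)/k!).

f: a_k = 0, 6, -6, 8, -12, 96/5, -32, 384/7, …
g: a_k = 0, 2, 0, -1/3, 0, 1/60, 0, -1/2520, …
h₀=f·g: eliminate ⇒ L₀, order ≤ 2·2.
h₀' ⇒ L via d/dx closure of L₀.
L = (-52 - 31·x - 87·x^2 - 96·x^3 - 8·x^4 + 48·x^5 + 16·x^6) + (-33 - 98·x - 80·x^2 + 80·x^4 + 32·x^5)·Dx + (-55 - 46·x - 110·x^2 - 96·x^3 + 32·x^4 + 96·x^5 + 32·x^6)·Dx^2 + (-33 - 98·x - 80·x^2 + 80·x^4 + 32·x^5)·Dx^3 + (-3 - 15·x - 23·x^2 + 40·x^4 + 48·x^5 + 16·x^6)·Dx^4  (order 4).
h: a_k = 0, 24, -36, 56, -110, 215, -4207/10, 86894/105, …
ICs: h(0) = 0, h′(0) = 24, h′′(0) = -72, h′′′(0) = 336.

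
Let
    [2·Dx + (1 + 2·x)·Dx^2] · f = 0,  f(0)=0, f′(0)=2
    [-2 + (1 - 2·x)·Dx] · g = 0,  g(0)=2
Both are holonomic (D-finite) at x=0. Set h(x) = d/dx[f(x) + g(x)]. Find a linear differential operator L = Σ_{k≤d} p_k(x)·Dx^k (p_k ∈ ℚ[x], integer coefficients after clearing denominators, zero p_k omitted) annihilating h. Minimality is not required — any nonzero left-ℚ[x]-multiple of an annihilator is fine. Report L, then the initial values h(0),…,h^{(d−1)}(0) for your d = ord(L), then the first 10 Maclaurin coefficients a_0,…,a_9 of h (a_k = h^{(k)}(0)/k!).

f: a_k = 0, 2, -2, 8/3, -4, 32/5, -32/3, 128/7, -32, 512/9, …
g: a_k = 2, 4, 8, 16, 32, 64, 128, 256, 512, 1024, …
h₀=f+g: left-lcm gives L₀, ord ≤ 3.
Differentiate: ansatz ord ≤ ord L₀ ⇒ L.
L = (-40 - 16·x) + (-8 - 64·x - 32·x^2)·Dx + (3 + 2·x - 12·x^2 - 8·x^3)·Dx^2  (order 2).
h: a_k = 6, 12, 56, 112, 352, 704, 1920, 3840, 9728, 19456, …
ICs: h(0) = 6, h′(0) = 12.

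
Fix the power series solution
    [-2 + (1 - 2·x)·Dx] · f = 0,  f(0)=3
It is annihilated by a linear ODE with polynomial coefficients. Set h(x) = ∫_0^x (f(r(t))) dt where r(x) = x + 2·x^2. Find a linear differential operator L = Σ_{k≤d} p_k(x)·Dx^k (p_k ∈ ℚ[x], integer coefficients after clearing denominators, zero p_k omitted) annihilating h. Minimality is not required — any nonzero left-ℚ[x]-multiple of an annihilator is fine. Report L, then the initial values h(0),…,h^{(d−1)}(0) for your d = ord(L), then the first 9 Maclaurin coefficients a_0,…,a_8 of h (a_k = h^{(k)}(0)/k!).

f: a_k = 3, 6, 12, 24, 48, 96, 192, 384, 768, …
f∘r: x↦r, Dx↦Dx/r' in L_f ⇒ L₀.
∫: right-multiply L₀ by Dx.
L = (2 + 8·x)·Dx + (-1 + 2·x + 4·x^2)·Dx^2  (order 2).
h: a_k = 0, 3, 3, 8, 18, 48, 128, 2496/7, 1008, …
ICs: h(0) = 0, h′(0) = 3.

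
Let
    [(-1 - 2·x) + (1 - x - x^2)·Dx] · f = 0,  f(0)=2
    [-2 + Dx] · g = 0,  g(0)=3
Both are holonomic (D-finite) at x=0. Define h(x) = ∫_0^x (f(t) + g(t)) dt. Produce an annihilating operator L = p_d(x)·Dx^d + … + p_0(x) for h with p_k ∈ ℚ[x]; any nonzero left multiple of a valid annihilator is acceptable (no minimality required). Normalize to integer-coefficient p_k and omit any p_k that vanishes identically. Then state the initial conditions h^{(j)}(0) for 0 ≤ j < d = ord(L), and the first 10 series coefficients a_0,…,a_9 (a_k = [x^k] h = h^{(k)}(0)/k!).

f: a_k = 2, 2, 4, 6, 10, 16, 26, 42, 68, 110, …
g: a_k = 3, 6, 6, 4, 2, 4/5, 4/15, 8/105, 2/105, 4/945, …
Sum ⇒ L₀ = lclm(L_f,L_g) in ℚ(x)⟨Dx⟩.
Integrate: L := L₀·Dx.
L = (-4 - 8·x - 24·x^2 - 8·x^3)·Dx + (14·x + 10·x^2 - 8·x^3 - 4·x^4)·Dx^2 + (1 - 5·x + x^2 + 6·x^3 + 2·x^4)·Dx^3  (order 3).
h: a_k = 0, 5, 4, 10/3, 5/2, 12/5, 14/5, 394/105, 2209/420, 7142/945, …
ICs: h(0) = 0, h′(0) = 5, h′′(0) = 8.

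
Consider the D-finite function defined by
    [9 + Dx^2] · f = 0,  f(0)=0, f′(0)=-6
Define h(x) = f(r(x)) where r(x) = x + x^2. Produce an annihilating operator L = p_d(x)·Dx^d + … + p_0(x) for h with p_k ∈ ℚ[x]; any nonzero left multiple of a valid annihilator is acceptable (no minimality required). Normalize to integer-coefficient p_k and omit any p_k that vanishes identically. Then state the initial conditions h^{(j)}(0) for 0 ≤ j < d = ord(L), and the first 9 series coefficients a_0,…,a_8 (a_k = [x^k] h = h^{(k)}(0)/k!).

f: a_k = 0, -6, 0, 9, 0, -81/20, 0, 243/280, 0, …
Change of var in L_f (x↦r) gives L₀.
L = (9 + 54·x + 108·x^2 + 72·x^3) - 2·Dx + (1 + 2·x)·Dx^2  (order 2).
h: a_k = 0, -6, -6, 9, 27, 459/20, -45/4, -11097/280, -1377/40, …
ICs: h(0) = 0, h′(0) = -6.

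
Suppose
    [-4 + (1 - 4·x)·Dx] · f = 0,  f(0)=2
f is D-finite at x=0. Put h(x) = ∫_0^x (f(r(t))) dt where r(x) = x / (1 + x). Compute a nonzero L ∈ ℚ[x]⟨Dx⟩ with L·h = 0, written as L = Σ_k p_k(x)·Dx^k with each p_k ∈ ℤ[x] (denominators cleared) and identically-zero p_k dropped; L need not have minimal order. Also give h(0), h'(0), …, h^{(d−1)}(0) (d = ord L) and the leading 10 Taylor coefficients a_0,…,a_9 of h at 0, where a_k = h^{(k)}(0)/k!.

f: a_k = 2, 8, 32, 128, 512, 2048, 8192, 32768, 131072, 524288, …
L₀ from L_f via x↦r, Dx↦r'^{-1}Dx.
h=∫h₀ ⇒ L = L₀·Dx.
L = 4·Dx + (-1 + 2·x + 3·x^2)·Dx^2  (order 2).
h: a_k = 0, 2, 4, 8, 18, 216/5, 108, 1944/7, 729, 1944, …
ICs: h(0) = 0, h′(0) = 2.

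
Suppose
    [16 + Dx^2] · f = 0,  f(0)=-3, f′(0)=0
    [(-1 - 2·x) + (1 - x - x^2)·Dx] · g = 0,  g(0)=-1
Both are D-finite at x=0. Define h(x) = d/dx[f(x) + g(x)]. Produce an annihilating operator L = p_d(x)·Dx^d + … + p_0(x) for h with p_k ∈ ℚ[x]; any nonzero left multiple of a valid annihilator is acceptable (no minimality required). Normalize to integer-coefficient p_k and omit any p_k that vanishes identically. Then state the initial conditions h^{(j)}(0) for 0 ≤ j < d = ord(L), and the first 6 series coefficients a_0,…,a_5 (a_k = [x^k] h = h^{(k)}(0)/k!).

L = (1472 + 2624·x + 2560·x^2 + 640·x^3 + 2240·x^4 + 2304·x^5 + 768·x^6) + (-272 - 112·x + 1008·x^2 - 160·x^3 - 800·x^4 + 576·x^5 + 896·x^6 + 256·x^7)·Dx + (92 + 164·x + 160·x^2 + 40·x^3 + 140·x^4 + 144·x^5 + 48·x^6)·Dx^2 + (-17 - 7·x + 63·x^2 - 10·x^3 - 50·x^4 + 36·x^5 + 56·x^6 + 16·x^7)·Dx^3  (order 3).
h: a_k = -1, 44, -9, -148, -40, 122/5, …
ICs: h(0) = -1, h′(0) = 44, h′′(0) = -18.

f: a_k = -3, 0, 24, 0, -32, 0, …
g: a_k = -1, -1, -2, -3, -5, -8, …
L₀ := lclm(L_f,L_g); ord L₀ ≤ 2+1.
Derive L from L₀ (diff closure).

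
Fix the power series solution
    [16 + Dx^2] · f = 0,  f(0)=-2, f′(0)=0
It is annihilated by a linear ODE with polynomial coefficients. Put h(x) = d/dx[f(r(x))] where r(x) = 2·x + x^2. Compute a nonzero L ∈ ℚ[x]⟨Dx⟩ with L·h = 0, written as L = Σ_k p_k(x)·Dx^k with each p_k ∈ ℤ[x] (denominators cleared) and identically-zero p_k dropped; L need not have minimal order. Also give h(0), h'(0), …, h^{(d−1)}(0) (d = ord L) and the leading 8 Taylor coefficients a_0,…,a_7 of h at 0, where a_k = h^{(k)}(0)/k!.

f: a_k = -2, 0, 16, 0, -64/3, 0, 512/45, 0, …
h₀=f(r): pull back L_f along r ⇒ L₀.
h₀' ⇒ L via d/dx closure of L₀.
L = (67 + 256·x + 384·x^2 + 256·x^3 + 64·x^4) + (-3 - 3·x)·Dx + (1 + 2·x + x^2)·Dx^2  (order 2).
h: a_k = 0, 128, 192, -3904/3, -10240/3, 19456/15, 211456/15, 4730368/315, …
ICs: h(0) = 0, h′(0) = 128.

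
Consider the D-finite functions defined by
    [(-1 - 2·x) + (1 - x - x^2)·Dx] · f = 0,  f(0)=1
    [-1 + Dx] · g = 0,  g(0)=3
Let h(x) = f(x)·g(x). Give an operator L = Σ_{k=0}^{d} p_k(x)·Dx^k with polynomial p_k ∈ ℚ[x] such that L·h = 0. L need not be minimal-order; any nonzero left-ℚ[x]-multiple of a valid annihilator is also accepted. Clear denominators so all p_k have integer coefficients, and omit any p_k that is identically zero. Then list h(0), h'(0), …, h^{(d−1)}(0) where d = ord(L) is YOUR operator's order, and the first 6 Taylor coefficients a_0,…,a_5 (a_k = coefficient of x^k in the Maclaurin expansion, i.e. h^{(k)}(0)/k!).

L = (2 + x - x^2) + (-1 + x + x^2)·Dx  (order 1).
h: a_k = 3, 6, 21/2, 17, 221/8, 893/20, …
ICs: h(0) = 3.

f: a_k = 1, 1, 2, 3, 5, 8, …
g: a_k = 3, 3, 3/2, 1/2, 1/8, 1/40, …
Sym-product of L_f,L_g gives L₀ (≤ ord 1).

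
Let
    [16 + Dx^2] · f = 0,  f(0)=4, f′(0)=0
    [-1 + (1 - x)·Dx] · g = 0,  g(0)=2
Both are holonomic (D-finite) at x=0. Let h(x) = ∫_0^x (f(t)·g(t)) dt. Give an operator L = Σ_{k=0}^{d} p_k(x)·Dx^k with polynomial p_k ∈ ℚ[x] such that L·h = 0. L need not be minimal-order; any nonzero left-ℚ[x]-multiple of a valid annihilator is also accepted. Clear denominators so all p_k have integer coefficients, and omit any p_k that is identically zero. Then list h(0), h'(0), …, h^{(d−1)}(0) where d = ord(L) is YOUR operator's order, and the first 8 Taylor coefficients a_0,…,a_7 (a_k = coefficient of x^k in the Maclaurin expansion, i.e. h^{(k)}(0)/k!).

f: a_k = 4, 0, -32, 0, 128/3, 0, -1024/45, 0, …
g: a_k = 2, 2, 2, 2, 2, 2, 2, 2, …
L₀ := L_f ⊗_s L_g (sym. prod.), ord ≤ 2.
h=∫h₀ ⇒ L = L₀·Dx.
L = (-16 + 16·x)·Dx + 2·Dx^2 + (-1 + x)·Dx^3  (order 3).
h: a_k = 0, 8, 4, -56/3, -14, 88/15, 44/9, -104/45, …
ICs: h(0) = 0, h′(0) = 8, h′′(0) = 8.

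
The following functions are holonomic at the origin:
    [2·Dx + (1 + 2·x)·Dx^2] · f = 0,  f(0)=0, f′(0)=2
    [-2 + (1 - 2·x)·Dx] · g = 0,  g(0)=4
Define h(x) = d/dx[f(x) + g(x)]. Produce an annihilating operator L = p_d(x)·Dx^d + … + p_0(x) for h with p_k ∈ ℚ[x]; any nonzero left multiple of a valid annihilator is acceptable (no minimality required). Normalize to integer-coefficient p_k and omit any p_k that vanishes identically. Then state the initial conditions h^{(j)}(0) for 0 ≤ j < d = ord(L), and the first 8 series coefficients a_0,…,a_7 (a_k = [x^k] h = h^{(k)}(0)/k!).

L = (-40 - 16·x) + (-8 - 64·x - 32·x^2)·Dx + (3 + 2·x - 12·x^2 - 8·x^3)·Dx^2  (order 2).
h: a_k = 10, 28, 104, 240, 672, 1472, 3712, 7936, …
ICs: h(0) = 10, h′(0) = 28.

f: a_k = 0, 2, -2, 8/3, -4, 32/5, -32/3, 128/7, …
g: a_k = 4, 8, 16, 32, 64, 128, 256, 512, …
h₀=f+g: left-lcm gives L₀, ord ≤ 3.
h₀' ⇒ L via d/dx closure of L₀.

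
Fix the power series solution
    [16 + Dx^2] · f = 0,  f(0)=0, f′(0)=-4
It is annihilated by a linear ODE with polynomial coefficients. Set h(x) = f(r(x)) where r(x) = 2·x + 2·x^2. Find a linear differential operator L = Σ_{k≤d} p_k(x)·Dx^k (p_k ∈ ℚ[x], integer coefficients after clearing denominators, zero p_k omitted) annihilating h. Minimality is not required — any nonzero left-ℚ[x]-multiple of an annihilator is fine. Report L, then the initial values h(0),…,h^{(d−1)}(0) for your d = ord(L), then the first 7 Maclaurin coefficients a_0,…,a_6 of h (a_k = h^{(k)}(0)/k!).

L = (64 + 384·x + 768·x^2 + 512·x^3) - 2·Dx + (1 + 2·x)·Dx^2  (order 2).
h: a_k = 0, -8, -8, 256/3, 256, -256/15, -1280, …
ICs: h(0) = 0, h′(0) = -8.

f: a_k = 0, -4, 0, 32/3, 0, -128/15, 0, …
Change of var in L_f (x↦r) gives L₀.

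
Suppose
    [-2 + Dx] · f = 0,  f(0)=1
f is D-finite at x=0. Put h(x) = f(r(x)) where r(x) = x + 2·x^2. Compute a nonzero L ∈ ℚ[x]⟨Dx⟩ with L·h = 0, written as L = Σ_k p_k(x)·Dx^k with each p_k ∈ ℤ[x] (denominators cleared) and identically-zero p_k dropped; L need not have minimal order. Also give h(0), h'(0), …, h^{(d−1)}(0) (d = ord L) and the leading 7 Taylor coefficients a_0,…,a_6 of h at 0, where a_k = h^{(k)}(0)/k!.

f: a_k = 1, 2, 2, 4/3, 2/3, 4/15, 4/45, …
Substitute x→r, Dx→(1/r')Dx; clear ⇒ L₀.
L = (-2 - 8·x) + Dx  (order 1).
h: a_k = 1, 2, 6, 28/3, 50/3, 108/5, 1324/45, …
ICs: h(0) = 1.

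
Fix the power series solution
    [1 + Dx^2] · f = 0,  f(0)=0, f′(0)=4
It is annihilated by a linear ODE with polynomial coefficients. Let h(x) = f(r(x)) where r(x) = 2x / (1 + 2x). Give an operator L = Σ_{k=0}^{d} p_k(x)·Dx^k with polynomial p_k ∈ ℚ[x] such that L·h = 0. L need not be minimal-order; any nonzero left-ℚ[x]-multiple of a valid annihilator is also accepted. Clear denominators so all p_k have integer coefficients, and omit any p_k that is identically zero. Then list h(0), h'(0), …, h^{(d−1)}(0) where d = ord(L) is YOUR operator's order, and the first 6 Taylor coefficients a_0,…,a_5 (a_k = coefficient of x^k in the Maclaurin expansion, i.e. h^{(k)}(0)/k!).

f: a_k = 0, 4, 0, -2/3, 0, 1/30, …
f∘r: x↦r, Dx↦Dx/r' in L_f ⇒ L₀.
L = 4 + (4 + 24·x + 48·x^2 + 32·x^3)·Dx + (1 + 8·x + 24·x^2 + 32·x^3 + 16·x^4)·Dx^2  (order 2).
h: a_k = 0, 8, -16, 80/3, -32, 16/15, …
ICs: h(0) = 0, h′(0) = 8.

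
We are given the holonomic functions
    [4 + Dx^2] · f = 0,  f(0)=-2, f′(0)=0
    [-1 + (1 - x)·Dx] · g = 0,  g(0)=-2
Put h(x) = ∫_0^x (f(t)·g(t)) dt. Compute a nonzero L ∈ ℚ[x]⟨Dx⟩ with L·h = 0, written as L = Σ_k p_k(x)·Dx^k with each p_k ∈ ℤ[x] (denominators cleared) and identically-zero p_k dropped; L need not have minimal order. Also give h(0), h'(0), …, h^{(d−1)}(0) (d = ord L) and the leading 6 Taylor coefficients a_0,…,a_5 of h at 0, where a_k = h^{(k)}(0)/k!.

L = (-4 + 4·x)·Dx + 2·Dx^2 + (-1 + x)·Dx^3  (order 3).
h: a_k = 0, 4, 2, -4/3, -1, -4/15, …
ICs: h(0) = 0, h′(0) = 4, h′′(0) = 4.

f: a_k = -2, 0, 4, 0, -4/3, 0, …
g: a_k = -2, -2, -2, -2, -2, -2, …
Product ⇒ symmetric product L₀, ord ≤ 2.
h=∫₀ˣh₀: take L = L₀·Dx.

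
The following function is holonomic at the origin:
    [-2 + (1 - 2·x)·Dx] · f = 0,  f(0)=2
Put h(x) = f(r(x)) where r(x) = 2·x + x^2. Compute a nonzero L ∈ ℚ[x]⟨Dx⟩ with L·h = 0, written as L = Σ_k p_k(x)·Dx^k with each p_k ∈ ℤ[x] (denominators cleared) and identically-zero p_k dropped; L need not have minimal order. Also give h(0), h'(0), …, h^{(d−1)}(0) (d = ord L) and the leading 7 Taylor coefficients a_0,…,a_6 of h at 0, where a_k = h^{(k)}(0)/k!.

f: a_k = 2, 4, 8, 16, 32, 64, 128, …
f∘r: x↦r, Dx↦Dx/r' in L_f ⇒ L₀.
L = (4 + 4·x) + (-1 + 4·x + 2·x^2)·Dx  (order 1).
h: a_k = 2, 8, 36, 160, 712, 3168, 14096, …
ICs: h(0) = 2.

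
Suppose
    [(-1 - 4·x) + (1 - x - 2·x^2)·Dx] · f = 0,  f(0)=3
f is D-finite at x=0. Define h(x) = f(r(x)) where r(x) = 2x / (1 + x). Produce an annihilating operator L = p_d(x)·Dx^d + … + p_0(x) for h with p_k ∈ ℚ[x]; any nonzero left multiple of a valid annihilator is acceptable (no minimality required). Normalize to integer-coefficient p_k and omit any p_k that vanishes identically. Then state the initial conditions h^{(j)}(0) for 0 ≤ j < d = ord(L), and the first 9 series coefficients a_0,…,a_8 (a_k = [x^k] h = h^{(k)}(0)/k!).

L = (2 + 18·x) + (-1 - x + 9·x^2 + 9·x^3)·Dx  (order 1).
h: a_k = 3, 6, 30, 54, 270, 486, 2430, 4374, 21870, …
ICs: h(0) = 3.

f: a_k = 3, 3, 9, 15, 33, 63, 129, 255, 513, …
L₀ from L_f via x↦r, Dx↦r'^{-1}Dx.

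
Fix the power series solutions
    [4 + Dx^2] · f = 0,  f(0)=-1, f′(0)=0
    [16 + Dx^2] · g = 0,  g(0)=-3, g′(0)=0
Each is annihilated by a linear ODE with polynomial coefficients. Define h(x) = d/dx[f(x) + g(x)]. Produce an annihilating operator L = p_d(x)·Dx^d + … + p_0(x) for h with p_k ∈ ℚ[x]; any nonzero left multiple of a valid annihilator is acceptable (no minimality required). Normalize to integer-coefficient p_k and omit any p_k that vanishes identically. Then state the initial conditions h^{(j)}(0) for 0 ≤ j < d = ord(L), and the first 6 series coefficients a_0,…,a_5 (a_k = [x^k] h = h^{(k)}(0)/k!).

f: a_k = -1, 0, 2, 0, -2/3, 0, …
g: a_k = -3, 0, 24, 0, -32, 0, …
h₀=f+g: left-lcm gives L₀, ord ≤ 4.
h₀' ⇒ L via d/dx closure of L₀.
L = 64 + 20·Dx^2 + Dx^4  (order 4).
h: a_k = 0, 52, 0, -392/3, 0, 1544/15, …
ICs: h(0) = 0, h′(0) = 52, h′′(0) = 0, h′′′(0) = -784.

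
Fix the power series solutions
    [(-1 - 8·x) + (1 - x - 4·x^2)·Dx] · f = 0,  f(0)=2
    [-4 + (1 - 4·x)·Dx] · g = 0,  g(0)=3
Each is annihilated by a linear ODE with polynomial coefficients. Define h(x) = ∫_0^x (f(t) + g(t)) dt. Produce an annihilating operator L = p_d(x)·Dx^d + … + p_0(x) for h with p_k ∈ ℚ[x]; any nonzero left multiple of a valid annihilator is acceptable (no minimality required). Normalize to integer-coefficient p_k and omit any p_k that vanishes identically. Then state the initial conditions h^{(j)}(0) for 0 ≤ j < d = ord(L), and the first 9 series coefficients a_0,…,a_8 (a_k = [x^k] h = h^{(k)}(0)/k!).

f: a_k = 2, 2, 10, 18, 58, 130, 362, 882, 2330, …
g: a_k = 3, 12, 48, 192, 768, 3072, 12288, 49152, 196608, …
h₀=f+g: left-lcm gives L₀, ord ≤ 2.
Integrate: L := L₀·Dx.
L = (8 - 288·x + 384·x^2 - 512·x^3)·Dx + (22 - 8·x - 288·x^2 + 640·x^3 - 1024·x^4)·Dx^2 + (-3 + 23·x - 56·x^2 + 32·x^3 + 128·x^4 - 256·x^5)·Dx^3  (order 3).
h: a_k = 0, 5, 7, 58/3, 105/2, 826/5, 1601/3, 12650/7, 25017/4, …
ICs: h(0) = 0, h′(0) = 5, h′′(0) = 14.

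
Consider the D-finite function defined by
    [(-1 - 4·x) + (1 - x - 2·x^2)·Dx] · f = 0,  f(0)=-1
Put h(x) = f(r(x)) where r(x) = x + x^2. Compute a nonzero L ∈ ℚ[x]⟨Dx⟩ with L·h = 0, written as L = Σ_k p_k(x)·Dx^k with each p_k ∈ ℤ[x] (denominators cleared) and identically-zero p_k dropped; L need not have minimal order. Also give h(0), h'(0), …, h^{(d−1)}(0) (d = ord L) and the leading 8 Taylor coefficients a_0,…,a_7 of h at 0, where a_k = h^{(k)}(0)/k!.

f: a_k = -1, -1, -3, -5, -11, -21, -43, -85, …
L₀ from L_f via x↦r, Dx↦r'^{-1}Dx.
L = (1 + 6·x + 12·x^2 + 8·x^3) + (-1 + x + 3·x^2 + 4·x^3 + 2·x^4)·Dx  (order 1).
h: a_k = -1, -1, -4, -11, -29, -80, -219, -597, …
ICs: h(0) = -1.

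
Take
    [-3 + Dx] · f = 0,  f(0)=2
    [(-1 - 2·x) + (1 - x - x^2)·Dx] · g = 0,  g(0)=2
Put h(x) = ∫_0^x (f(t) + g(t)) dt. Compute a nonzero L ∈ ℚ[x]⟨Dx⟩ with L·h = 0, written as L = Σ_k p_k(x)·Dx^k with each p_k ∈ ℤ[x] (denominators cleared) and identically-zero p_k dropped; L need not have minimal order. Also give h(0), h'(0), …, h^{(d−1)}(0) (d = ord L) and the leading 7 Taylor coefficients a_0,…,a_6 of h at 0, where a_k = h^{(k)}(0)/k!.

f: a_k = 2, 6, 9, 9, 27/4, 81/20, 81/40, …
g: a_k = 2, 2, 4, 6, 10, 16, 26, …
Weyl lclm of L_f,L_g ⇒ L₀ (ord ≤ 2).
h=∫₀ˣh₀: take L = L₀·Dx.
L = (3 + 9·x + 45·x^2 + 18·x^3)·Dx + (5 - 24·x - 15·x^2 + 18·x^3 + 9·x^4)·Dx^2 + (-2 + 7·x - 8·x^3 - 3·x^4)·Dx^3  (order 3).
h: a_k = 0, 4, 4, 13/3, 15/4, 67/20, 401/120, …
ICs: h(0) = 0, h′(0) = 4, h′′(0) = 8.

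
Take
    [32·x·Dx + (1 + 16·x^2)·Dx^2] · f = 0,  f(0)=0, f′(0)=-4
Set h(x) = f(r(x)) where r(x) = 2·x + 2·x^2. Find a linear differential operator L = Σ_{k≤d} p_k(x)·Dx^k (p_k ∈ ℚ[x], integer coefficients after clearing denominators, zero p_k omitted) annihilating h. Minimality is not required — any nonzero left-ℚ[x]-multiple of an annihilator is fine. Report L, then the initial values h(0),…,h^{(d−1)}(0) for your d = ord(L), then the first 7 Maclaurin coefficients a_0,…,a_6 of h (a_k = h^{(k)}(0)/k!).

L = (-2 + 128·x + 512·x^2 + 768·x^3 + 384·x^4)·Dx + (1 + 2·x + 64·x^2 + 256·x^3 + 320·x^4 + 128·x^5)·Dx^2  (order 2).
h: a_k = 0, -8, -8, 512/3, 512, -30208/5, -97792/3, …
ICs: h(0) = 0, h′(0) = -8.

f: a_k = 0, -4, 0, 64/3, 0, -1024/5, 0, …
Substitute x→r, Dx→(1/r')Dx; clear ⇒ L₀.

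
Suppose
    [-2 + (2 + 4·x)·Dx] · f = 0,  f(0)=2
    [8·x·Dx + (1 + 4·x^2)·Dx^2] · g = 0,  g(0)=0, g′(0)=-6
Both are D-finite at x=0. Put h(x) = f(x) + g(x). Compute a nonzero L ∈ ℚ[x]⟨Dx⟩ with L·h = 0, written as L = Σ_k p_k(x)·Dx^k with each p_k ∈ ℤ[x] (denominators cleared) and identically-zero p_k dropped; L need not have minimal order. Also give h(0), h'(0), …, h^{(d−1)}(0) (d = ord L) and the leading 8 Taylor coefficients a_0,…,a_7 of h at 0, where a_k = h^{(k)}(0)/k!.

f: a_k = 2, 2, -1, 1, -5/4, 7/4, -21/8, 33/8, …
g: a_k = 0, -6, 0, 8, 0, -96/5, 0, 384/7, …
h₀=f+g: left-lcm gives L₀, ord ≤ 3.
L = (-8 - 40·x + 96·x^2 + 96·x^3)·Dx + (-11 - 32·x + 40·x^2 + 384·x^3 + 336·x^4)·Dx^2 + (-1 + 6·x + 24·x^2 + 48·x^3 + 112·x^4 + 96·x^5)·Dx^3  (order 3).
h: a_k = 2, -4, -1, 9, -5/4, -349/20, -21/8, 3303/56, …
ICs: h(0) = 2, h′(0) = -4, h′′(0) = -2.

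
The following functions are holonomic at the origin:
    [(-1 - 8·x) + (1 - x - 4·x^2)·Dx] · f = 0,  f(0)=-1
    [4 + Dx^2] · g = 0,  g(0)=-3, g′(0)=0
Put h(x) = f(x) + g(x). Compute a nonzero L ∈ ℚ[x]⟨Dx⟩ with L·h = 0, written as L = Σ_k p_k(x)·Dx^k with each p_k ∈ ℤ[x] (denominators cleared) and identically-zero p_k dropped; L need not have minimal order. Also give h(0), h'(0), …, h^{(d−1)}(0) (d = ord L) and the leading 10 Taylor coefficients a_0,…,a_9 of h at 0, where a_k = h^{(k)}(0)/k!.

f: a_k = -1, -1, -5, -9, -29, -65, -181, -441, -1165, -2929, …
g: a_k = -3, 0, 6, 0, -2, 0, 4/15, 0, -2/105, 0, …
f+g: L₀ = lclm(L_f,L_g), ord ≤ 1+2.
L = (116 + 1008·x + 968·x^2 + 2688·x^3 + 640·x^4 + 1024·x^5) + (-28 - 4·x + 8·x^2 + 200·x^3 + 480·x^4 + 384·x^5 + 512·x^6)·Dx + (29 + 252·x + 242·x^2 + 672·x^3 + 160·x^4 + 256·x^5)·Dx^2 + (-7 - x + 2·x^2 + 50·x^3 + 120·x^4 + 96·x^5 + 128·x^6)·Dx^3  (order 3).
h: a_k = -4, -1, 1, -9, -31, -65, -2711/15, -441, -122327/105, -2929, …
ICs: h(0) = -4, h′(0) = -1, h′′(0) = 2.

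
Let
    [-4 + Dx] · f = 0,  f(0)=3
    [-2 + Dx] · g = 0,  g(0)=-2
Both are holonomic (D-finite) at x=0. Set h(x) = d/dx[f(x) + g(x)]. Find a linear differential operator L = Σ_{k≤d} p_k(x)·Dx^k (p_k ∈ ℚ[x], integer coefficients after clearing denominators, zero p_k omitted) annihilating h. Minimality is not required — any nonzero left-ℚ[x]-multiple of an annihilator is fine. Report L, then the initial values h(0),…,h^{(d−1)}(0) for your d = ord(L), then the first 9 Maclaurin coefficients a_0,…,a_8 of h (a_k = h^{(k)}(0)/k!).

f: a_k = 3, 12, 24, 32, 32, 128/5, 256/15, 1024/105, 512/105, …
g: a_k = -2, -4, -4, -8/3, -4/3, -8/15, -8/45, -16/315, -4/315, …
h₀=f+g: left-lcm gives L₀, ord ≤ 2.
Differentiate: ansatz ord ≤ ord L₀ ⇒ L.
L = 8 - 6·Dx + Dx^2  (order 2).
h: a_k = 8, 40, 88, 368/3, 376/3, 304/3, 3056/45, 12256/315, 6136/315, …
ICs: h(0) = 8, h′(0) = 40.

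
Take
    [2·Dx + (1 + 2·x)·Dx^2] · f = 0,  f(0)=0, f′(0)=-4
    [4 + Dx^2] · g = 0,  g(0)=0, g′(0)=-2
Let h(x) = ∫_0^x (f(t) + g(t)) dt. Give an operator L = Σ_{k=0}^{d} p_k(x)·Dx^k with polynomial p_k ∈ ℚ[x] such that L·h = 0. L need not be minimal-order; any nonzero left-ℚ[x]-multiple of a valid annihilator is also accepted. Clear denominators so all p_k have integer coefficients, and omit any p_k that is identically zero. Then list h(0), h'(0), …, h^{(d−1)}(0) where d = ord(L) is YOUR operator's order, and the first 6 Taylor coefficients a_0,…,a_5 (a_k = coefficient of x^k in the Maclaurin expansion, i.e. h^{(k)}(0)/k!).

f: a_k = 0, -4, 4, -16/3, 8, -64/5, …
g: a_k = 0, -2, 0, 4/3, 0, -4/15, …
Weyl lclm of L_f,L_g ⇒ L₀ (ord ≤ 4).
h=∫h₀ ⇒ L = L₀·Dx.
L = (56 + 32·x + 32·x^2)·Dx^2 + (12 + 40·x + 48·x^2 + 32·x^3)·Dx^3 + (14 + 8·x + 8·x^2)·Dx^4 + (3 + 10·x + 12·x^2 + 8·x^3)·Dx^5  (order 5).
h: a_k = 0, 0, -3, 4/3, -1, 8/5, …
ICs: h(0) = 0, h′(0) = 0, h′′(0) = -6, h′′′(0) = 8, h′′′′(0) = -24.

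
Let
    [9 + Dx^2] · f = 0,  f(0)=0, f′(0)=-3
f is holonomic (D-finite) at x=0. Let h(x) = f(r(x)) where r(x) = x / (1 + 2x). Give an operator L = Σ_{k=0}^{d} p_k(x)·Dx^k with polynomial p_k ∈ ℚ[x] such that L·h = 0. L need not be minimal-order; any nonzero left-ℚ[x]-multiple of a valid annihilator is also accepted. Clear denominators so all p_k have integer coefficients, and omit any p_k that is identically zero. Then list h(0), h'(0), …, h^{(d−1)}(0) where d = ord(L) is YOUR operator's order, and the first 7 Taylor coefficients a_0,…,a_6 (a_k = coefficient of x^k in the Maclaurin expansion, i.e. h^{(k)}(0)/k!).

L = 9 + (4 + 24·x + 48·x^2 + 32·x^3)·Dx + (1 + 8·x + 24·x^2 + 32·x^3 + 16·x^4)·Dx^2  (order 2).
h: a_k = 0, -3, 6, -15/2, -3, 2319/40, -975/4, …
ICs: h(0) = 0, h′(0) = -3.

f: a_k = 0, -3, 0, 9/2, 0, -81/40, 0, …
Change of var in L_f (x↦r) gives L₀.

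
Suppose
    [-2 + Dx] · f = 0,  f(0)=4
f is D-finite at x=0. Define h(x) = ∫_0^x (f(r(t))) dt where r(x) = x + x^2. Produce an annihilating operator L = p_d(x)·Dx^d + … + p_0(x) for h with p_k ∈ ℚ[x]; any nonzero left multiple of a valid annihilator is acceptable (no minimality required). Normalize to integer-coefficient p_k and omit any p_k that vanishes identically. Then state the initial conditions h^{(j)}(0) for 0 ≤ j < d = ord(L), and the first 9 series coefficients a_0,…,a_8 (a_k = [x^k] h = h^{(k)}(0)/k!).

f: a_k = 4, 8, 8, 16/3, 8/3, 16/15, 16/45, 32/315, 8/315, …
L₀ from L_f via x↦r, Dx↦r'^{-1}Dx.
∫: right-multiply L₀ by Dx.
L = (-2 - 4·x)·Dx + Dx^2  (order 2).
h: a_k = 0, 4, 4, 16/3, 16/3, 16/3, 208/45, 1216/315, 928/315, …
ICs: h(0) = 0, h′(0) = 4.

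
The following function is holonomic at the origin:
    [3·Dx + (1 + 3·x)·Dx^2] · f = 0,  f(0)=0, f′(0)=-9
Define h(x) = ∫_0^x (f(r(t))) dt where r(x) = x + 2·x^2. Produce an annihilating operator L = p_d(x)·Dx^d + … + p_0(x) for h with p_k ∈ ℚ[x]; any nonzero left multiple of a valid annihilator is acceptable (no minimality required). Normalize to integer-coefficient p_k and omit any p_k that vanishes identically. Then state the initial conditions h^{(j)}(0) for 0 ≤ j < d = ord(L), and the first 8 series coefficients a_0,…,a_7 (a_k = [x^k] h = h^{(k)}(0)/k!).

L = (-1 + 12·x + 24·x^2)·Dx^2 + (1 + 7·x + 18·x^2 + 24·x^3)·Dx^3  (order 3).
h: a_k = 0, 0, -9/2, -3/2, 27/4, -189/20, 27/10, 297/14, …
ICs: h(0) = 0, h′(0) = 0, h′′(0) = -9.

f: a_k = 0, -9, 27/2, -27, 243/4, -729/5, 729/2, -6561/7, …
h₀=f(r): pull back L_f along r ⇒ L₀.
Integrate: L := L₀·Dx.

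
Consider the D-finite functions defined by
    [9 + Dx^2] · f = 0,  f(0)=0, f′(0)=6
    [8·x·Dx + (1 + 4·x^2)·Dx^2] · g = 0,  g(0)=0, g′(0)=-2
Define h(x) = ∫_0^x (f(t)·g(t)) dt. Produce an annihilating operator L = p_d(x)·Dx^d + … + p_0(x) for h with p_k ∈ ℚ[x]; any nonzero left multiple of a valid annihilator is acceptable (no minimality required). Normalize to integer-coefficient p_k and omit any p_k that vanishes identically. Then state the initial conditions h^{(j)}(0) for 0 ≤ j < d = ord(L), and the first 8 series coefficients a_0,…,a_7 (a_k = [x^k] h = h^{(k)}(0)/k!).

L = (2925 + 31536·x^2 + 95904·x^4 + 186624·x^6 + 186624·x^8)·Dx + (2448·x + 20160·x^3 + 62208·x^5 + 82944·x^7)·Dx^2 + (442 + 5088·x^2 + 19008·x^4 + 41472·x^6 + 41472·x^8)·Dx^3 + (272·x + 2240·x^3 + 6912·x^5 + 9216·x^7)·Dx^4 + (13 + 176·x^2 + 928·x^4 + 2304·x^6 + 2304·x^8)·Dx^5  (order 5).
h: a_k = 0, 0, 0, -4, 0, 34/5, 0, -141/14, …
ICs: h(0) = 0, h′(0) = 0, h′′(0) = 0, h′′′(0) = -24, h′′′′(0) = 0.

f: a_k = 0, 6, 0, -9, 0, 81/20, 0, -243/280, …
g: a_k = 0, -2, 0, 8/3, 0, -32/5, 0, 128/7, …
L₀ := L_f ⊗_s L_g (sym. prod.), ord ≤ 4.
h=∫h₀ ⇒ L = L₀·Dx.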